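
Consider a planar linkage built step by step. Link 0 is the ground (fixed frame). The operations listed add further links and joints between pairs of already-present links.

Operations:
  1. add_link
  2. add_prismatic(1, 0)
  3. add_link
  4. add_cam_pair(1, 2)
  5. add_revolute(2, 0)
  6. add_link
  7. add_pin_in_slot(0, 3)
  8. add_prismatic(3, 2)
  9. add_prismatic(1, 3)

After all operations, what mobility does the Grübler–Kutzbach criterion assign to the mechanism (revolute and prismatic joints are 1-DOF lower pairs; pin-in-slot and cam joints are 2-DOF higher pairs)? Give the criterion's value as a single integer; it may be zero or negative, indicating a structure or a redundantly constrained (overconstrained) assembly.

(L,J1,J2)=(1,0,0); link0 fixed
link1: (2,0,0)
P 1-0 [J1]: (2,1,0)
link2: (3,1,0)
C 1-2 [J2]: (3,1,1)
R 2-0 [J1]: (3,2,1)
link3: (4,2,1)
PS 0-3 [J2]: (4,2,2)
P 3-2 [J1]: (4,3,2)
P 1-3 [J1]: (4,4,2)
Grübler: 3·3 − 2·4 − 2 = -1

M = -1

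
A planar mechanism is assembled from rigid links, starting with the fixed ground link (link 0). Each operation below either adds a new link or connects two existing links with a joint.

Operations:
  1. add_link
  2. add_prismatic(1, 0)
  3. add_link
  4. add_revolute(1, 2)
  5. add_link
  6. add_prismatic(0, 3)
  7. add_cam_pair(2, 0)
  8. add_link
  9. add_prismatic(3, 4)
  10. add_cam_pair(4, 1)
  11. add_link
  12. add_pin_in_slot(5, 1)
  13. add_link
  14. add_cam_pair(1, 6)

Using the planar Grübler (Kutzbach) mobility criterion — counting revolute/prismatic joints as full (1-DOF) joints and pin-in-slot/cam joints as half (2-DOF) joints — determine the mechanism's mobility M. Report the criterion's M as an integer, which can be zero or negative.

M = 6

ground; <1,0,0>
#1 <2,0,0>
P:1↔0 J1 <2,1,0>
#2 <3,1,0>
R:1↔2 J1 <3,2,0>
#3 <4,2,0>
P:0↔3 J1 <4,3,0>
C:2↔0 J2 <4,3,1>
#4 <5,3,1>
P:3↔4 J1 <5,4,1>
C:4↔1 J2 <5,4,2>
#5 <6,4,2>
PS:5↔1 J2 <6,4,3>
#6 <7,4,3>
C:1↔6 J2 <7,4,4>
3×6 − 2×4 − 1×4 = 6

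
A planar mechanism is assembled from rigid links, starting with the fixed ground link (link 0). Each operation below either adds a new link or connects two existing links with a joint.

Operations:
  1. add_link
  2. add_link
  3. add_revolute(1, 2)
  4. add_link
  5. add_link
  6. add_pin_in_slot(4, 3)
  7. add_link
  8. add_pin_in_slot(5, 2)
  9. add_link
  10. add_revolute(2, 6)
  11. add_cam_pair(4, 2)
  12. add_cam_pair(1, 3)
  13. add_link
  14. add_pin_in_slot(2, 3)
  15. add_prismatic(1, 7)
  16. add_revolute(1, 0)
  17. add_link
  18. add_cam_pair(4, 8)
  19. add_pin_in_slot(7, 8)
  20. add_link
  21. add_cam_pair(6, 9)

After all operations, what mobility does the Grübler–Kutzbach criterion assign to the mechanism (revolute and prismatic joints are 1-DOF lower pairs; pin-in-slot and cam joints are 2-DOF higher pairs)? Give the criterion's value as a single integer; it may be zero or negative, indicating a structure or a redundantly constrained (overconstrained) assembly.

L=1 J1=0 J2=0
add link → L=2 J1=0 J2=0
add link → L=3 J1=0 J2=0
R@1,2 dof=1 J1 → L=3 J1=1 J2=0
add link → L=4 J1=1 J2=0
add link → L=5 J1=1 J2=0
PS@4,3 dof=2 J2 → L=5 J1=1 J2=1
add link → L=6 J1=1 J2=1
PS@5,2 dof=2 J2 → L=6 J1=1 J2=2
add link → L=7 J1=1 J2=2
R@2,6 dof=1 J1 → L=7 J1=2 J2=2
C@4,2 dof=2 J2 → L=7 J1=2 J2=3
C@1,3 dof=2 J2 → L=7 J1=2 J2=4
add link → L=8 J1=2 J2=4
PS@2,3 dof=2 J2 → L=8 J1=2 J2=5
P@1,7 dof=1 J1 → L=8 J1=3 J2=5
R@1,0 dof=1 J1 → L=8 J1=4 J2=5
add link → L=9 J1=4 J2=5
C@4,8 dof=2 J2 → L=9 J1=4 J2=6
PS@7,8 dof=2 J2 → L=9 J1=4 J2=7
add link → L=10 J1=4 J2=7
C@6,9 dof=2 J2 → L=10 J1=4 J2=8
M=3(L−1)−2J1−J2=3·9−2·4−8=11

M = 11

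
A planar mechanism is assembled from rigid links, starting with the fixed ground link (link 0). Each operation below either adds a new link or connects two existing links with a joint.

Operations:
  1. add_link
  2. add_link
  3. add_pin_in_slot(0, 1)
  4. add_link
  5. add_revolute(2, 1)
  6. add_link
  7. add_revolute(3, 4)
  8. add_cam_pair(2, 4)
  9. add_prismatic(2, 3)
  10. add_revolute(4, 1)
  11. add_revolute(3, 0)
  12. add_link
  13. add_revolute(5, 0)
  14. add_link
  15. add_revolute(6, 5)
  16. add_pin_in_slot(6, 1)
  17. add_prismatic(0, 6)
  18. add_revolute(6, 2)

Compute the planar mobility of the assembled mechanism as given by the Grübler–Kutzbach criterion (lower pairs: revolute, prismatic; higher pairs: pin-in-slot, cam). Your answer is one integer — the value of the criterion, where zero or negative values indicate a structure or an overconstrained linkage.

[1;0;0] (link 0 is ground)
L+ [2;0;0]
L+ [3;0;0]
PS(0,1)∈J2 [3;0;1]
L+ [4;0;1]
R(2,1)∈J1 [4;1;1]
L+ [5;1;1]
R(3,4)∈J1 [5;2;1]
C(2,4)∈J2 [5;2;2]
P(2,3)∈J1 [5;3;2]
R(4,1)∈J1 [5;4;2]
R(3,0)∈J1 [5;5;2]
L+ [6;5;2]
R(5,0)∈J1 [6;6;2]
L+ [7;6;2]
R(6,5)∈J1 [7;7;2]
PS(6,1)∈J2 [7;7;3]
P(0,6)∈J1 [7;8;3]
R(6,2)∈J1 [7;9;3]
mobility = 18 − 18 − 3 = -3

M = -3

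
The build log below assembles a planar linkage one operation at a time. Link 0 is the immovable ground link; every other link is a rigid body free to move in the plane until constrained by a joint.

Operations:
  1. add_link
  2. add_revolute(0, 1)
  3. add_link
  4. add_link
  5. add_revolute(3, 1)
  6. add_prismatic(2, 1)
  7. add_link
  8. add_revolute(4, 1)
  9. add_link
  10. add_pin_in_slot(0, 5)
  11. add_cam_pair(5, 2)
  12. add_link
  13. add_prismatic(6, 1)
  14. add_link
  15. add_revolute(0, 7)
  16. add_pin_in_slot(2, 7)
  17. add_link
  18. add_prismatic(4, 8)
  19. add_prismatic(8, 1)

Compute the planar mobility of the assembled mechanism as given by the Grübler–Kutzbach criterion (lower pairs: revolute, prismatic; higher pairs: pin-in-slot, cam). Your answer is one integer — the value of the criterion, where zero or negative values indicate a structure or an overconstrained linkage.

L=1 J1=0 J2=0
add link → L=2 J1=0 J2=0
R@0,1 dof=1 J1 → L=2 J1=1 J2=0
add link → L=3 J1=1 J2=0
add link → L=4 J1=1 J2=0
R@3,1 dof=1 J1 → L=4 J1=2 J2=0
P@2,1 dof=1 J1 → L=4 J1=3 J2=0
add link → L=5 J1=3 J2=0
R@4,1 dof=1 J1 → L=5 J1=4 J2=0
add link → L=6 J1=4 J2=0
PS@0,5 dof=2 J2 → L=6 J1=4 J2=1
C@5,2 dof=2 J2 → L=6 J1=4 J2=2
add link → L=7 J1=4 J2=2
P@6,1 dof=1 J1 → L=7 J1=5 J2=2
add link → L=8 J1=5 J2=2
R@0,7 dof=1 J1 → L=8 J1=6 J2=2
PS@2,7 dof=2 J2 → L=8 J1=6 J2=3
add link → L=9 J1=6 J2=3
P@4,8 dof=1 J1 → L=9 J1=7 J2=3
P@8,1 dof=1 J1 → L=9 J1=8 J2=3
M=3(L−1)−2J1−J2=3·8−2·8−3=5

M = 5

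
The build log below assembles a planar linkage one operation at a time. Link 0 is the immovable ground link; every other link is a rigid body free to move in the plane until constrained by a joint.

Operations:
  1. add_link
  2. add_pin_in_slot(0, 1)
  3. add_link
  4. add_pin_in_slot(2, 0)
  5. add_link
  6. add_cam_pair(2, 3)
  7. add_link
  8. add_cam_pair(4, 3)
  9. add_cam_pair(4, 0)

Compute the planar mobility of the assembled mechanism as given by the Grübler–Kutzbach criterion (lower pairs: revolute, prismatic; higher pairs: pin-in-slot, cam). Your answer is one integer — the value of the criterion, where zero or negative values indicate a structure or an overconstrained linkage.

M = 7

link 0 = ground. State L|J1|J2 = 1|0|0
+link1  2|0|0
PS(0,1) f=2→J2  2|0|1
+link2  3|0|1
PS(2,0) f=2→J2  3|0|2
+link3  4|0|2
C(2,3) f=2→J2  4|0|3
+link4  5|0|3
C(4,3) f=2→J2  5|0|4
C(4,0) f=2→J2  5|0|5
M = 3(5−1)−2·0−5 = 12−0−5 = 7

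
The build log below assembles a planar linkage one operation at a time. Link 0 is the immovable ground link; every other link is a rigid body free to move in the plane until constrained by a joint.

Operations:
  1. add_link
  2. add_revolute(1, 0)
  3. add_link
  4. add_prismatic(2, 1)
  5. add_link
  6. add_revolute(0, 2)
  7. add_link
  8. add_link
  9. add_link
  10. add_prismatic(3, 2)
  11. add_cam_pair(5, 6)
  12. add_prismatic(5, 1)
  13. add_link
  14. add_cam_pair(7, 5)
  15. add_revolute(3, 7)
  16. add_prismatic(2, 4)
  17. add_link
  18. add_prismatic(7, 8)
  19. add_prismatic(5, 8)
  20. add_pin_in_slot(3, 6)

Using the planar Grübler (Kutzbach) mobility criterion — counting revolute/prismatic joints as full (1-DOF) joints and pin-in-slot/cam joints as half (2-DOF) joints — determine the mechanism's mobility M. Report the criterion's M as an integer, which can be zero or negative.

M = 3

[1;0;0] (link 0 is ground)
L+ [2;0;0]
R(1,0)∈J1 [2;1;0]
L+ [3;1;0]
P(2,1)∈J1 [3;2;0]
L+ [4;2;0]
R(0,2)∈J1 [4;3;0]
L+ [5;3;0]
L+ [6;3;0]
L+ [7;3;0]
P(3,2)∈J1 [7;4;0]
C(5,6)∈J2 [7;4;1]
P(5,1)∈J1 [7;5;1]
L+ [8;5;1]
C(7,5)∈J2 [8;5;2]
R(3,7)∈J1 [8;6;2]
P(2,4)∈J1 [8;7;2]
L+ [9;7;2]
P(7,8)∈J1 [9;8;2]
P(5,8)∈J1 [9;9;2]
PS(3,6)∈J2 [9;9;3]
mobility = 24 − 18 − 3 = 3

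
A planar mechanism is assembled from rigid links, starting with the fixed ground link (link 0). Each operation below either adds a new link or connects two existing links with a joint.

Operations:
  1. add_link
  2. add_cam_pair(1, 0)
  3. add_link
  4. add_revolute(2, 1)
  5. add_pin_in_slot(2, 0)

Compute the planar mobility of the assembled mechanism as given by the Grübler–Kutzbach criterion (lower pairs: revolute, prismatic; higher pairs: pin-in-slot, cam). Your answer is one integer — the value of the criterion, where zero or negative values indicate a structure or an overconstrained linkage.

[1;0;0] (link 0 is ground)
L+ [2;0;0]
C(1,0)∈J2 [2;0;1]
L+ [3;0;1]
R(2,1)∈J1 [3;1;1]
PS(2,0)∈J2 [3;1;2]
mobility = 6 − 2 − 2 = 2

M = 2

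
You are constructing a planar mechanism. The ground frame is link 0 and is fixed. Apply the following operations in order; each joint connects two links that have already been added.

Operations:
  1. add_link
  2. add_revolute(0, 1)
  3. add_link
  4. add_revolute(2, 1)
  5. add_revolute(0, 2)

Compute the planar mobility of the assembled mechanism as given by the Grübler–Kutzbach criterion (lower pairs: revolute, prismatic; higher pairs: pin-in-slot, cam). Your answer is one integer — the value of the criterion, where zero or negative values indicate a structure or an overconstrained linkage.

ground; <1,0,0>
#1 <2,0,0>
R:0↔1 J1 <2,1,0>
#2 <3,1,0>
R:2↔1 J1 <3,2,0>
R:0↔2 J1 <3,3,0>
3×2 − 2×3 − 1×0 = 0

M = 0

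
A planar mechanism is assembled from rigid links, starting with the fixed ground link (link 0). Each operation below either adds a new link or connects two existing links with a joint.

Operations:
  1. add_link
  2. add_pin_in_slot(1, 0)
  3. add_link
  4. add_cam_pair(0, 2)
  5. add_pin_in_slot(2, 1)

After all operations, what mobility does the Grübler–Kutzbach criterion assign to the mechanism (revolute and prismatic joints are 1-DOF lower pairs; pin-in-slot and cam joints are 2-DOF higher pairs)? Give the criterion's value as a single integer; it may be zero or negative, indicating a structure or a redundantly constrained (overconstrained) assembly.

M = 3

L=1 J1=0 J2=0
add link → L=2 J1=0 J2=0
PS@1,0 dof=2 J2 → L=2 J1=0 J2=1
add link → L=3 J1=0 J2=1
C@0,2 dof=2 J2 → L=3 J1=0 J2=2
PS@2,1 dof=2 J2 → L=3 J1=0 J2=3
M=3(L−1)−2J1−J2=3·2−2·0−3=3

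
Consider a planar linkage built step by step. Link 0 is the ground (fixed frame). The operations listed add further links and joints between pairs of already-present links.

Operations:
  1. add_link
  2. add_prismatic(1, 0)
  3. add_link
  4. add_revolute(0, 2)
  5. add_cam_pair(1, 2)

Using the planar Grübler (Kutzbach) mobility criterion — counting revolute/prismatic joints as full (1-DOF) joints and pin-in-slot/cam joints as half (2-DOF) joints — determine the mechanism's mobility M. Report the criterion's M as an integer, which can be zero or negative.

L=1 J1=0 J2=0
add link → L=2 J1=0 J2=0
P@1,0 dof=1 J1 → L=2 J1=1 J2=0
add link → L=3 J1=1 J2=0
R@0,2 dof=1 J1 → L=3 J1=2 J2=0
C@1,2 dof=2 J2 → L=3 J1=2 J2=1
M=3(L−1)−2J1−J2=3·2−2·2−1=1

M = 1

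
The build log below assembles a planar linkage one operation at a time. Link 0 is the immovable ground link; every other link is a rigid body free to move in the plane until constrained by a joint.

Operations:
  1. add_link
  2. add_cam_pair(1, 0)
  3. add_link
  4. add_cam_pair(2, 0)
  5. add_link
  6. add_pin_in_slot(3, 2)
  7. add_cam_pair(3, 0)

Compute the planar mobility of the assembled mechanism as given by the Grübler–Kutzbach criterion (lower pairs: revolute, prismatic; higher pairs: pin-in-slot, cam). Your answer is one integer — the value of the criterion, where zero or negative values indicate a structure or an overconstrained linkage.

M = 5

link 0 = ground. State L|J1|J2 = 1|0|0
+link1  2|0|0
C(1,0) f=2→J2  2|0|1
+link2  3|0|1
C(2,0) f=2→J2  3|0|2
+link3  4|0|2
PS(3,2) f=2→J2  4|0|3
C(3,0) f=2→J2  4|0|4
M = 3(4−1)−2·0−4 = 9−0−4 = 5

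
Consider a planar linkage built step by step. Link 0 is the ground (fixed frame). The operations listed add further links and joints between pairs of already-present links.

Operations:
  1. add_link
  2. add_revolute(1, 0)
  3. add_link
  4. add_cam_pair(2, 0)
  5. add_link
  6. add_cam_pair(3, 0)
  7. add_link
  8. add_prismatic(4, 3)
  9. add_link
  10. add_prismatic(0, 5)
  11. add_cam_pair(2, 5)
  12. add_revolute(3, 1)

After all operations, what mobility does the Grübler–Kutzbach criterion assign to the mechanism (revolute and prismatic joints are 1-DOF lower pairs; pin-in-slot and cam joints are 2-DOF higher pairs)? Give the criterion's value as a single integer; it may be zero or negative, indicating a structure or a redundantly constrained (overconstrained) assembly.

M = 4

link 0 = ground. State L|J1|J2 = 1|0|0
+link1  2|0|0
R(1,0) f=1→J1  2|1|0
+link2  3|1|0
C(2,0) f=2→J2  3|1|1
+link3  4|1|1
C(3,0) f=2→J2  4|1|2
+link4  5|1|2
P(4,3) f=1→J1  5|2|2
+link5  6|2|2
P(0,5) f=1→J1  6|3|2
C(2,5) f=2→J2  6|3|3
R(3,1) f=1→J1  6|4|3
M = 3(6−1)−2·4−3 = 15−8−3 = 4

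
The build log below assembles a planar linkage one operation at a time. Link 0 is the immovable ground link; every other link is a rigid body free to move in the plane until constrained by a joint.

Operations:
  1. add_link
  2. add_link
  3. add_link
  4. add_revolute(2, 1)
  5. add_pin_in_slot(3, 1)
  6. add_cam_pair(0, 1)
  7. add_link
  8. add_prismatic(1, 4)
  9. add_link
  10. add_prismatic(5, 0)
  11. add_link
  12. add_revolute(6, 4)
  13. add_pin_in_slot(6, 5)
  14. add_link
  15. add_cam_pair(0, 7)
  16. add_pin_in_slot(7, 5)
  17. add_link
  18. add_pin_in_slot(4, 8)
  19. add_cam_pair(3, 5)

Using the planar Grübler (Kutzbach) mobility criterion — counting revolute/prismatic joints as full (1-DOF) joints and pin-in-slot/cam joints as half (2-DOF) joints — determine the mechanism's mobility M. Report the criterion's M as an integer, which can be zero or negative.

M = 9

ground; <1,0,0>
#1 <2,0,0>
#2 <3,0,0>
#3 <4,0,0>
R:2↔1 J1 <4,1,0>
PS:3↔1 J2 <4,1,1>
C:0↔1 J2 <4,1,2>
#4 <5,1,2>
P:1↔4 J1 <5,2,2>
#5 <6,2,2>
P:5↔0 J1 <6,3,2>
#6 <7,3,2>
R:6↔4 J1 <7,4,2>
PS:6↔5 J2 <7,4,3>
#7 <8,4,3>
C:0↔7 J2 <8,4,4>
PS:7↔5 J2 <8,4,5>
#8 <9,4,5>
PS:4↔8 J2 <9,4,6>
C:3↔5 J2 <9,4,7>
3×8 − 2×4 − 1×7 = 9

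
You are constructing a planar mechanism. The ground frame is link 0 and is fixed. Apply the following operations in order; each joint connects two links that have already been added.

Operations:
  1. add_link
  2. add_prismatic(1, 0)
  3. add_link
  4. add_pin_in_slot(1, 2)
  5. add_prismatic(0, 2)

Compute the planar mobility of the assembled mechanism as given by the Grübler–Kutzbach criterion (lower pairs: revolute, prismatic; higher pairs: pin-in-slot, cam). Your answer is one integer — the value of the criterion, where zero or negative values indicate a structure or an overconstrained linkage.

M = 1

link 0 = ground. State L|J1|J2 = 1|0|0
+link1  2|0|0
P(1,0) f=1→J1  2|1|0
+link2  3|1|0
PS(1,2) f=2→J2  3|1|1
P(0,2) f=1→J1  3|2|1
M = 3(3−1)−2·2−1 = 6−4−1 = 1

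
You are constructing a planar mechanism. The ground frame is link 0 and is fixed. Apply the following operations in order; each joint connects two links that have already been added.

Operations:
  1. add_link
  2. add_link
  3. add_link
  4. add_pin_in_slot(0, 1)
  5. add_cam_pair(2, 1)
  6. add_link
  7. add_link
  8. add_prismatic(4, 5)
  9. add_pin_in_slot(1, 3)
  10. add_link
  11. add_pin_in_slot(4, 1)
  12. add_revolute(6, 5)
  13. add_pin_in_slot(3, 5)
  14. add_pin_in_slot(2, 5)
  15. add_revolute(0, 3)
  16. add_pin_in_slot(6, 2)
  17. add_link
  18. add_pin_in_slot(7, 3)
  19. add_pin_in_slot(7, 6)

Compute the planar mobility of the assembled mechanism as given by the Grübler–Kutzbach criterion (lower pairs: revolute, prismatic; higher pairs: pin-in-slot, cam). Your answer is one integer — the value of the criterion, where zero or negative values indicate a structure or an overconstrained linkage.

(L,J1,J2)=(1,0,0); link0 fixed
link1: (2,0,0)
link2: (3,0,0)
link3: (4,0,0)
PS 0-1 [J2]: (4,0,1)
C 2-1 [J2]: (4,0,2)
link4: (5,0,2)
link5: (6,0,2)
P 4-5 [J1]: (6,1,2)
PS 1-3 [J2]: (6,1,3)
link6: (7,1,3)
PS 4-1 [J2]: (7,1,4)
R 6-5 [J1]: (7,2,4)
PS 3-5 [J2]: (7,2,5)
PS 2-5 [J2]: (7,2,6)
R 0-3 [J1]: (7,3,6)
PS 6-2 [J2]: (7,3,7)
link7: (8,3,7)
PS 7-3 [J2]: (8,3,8)
PS 7-6 [J2]: (8,3,9)
Grübler: 3·7 − 2·3 − 9 = 6

M = 6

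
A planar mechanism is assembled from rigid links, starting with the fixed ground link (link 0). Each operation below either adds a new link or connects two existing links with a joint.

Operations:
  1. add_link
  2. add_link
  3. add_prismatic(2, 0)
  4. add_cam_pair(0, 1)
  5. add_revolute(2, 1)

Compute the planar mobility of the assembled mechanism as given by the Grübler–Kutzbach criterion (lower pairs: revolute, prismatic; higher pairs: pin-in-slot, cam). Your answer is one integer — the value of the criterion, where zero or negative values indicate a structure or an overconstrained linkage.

M = 1

link 0 = ground. State L|J1|J2 = 1|0|0
+link1  2|0|0
+link2  3|0|0
P(2,0) f=1→J1  3|1|0
C(0,1) f=2→J2  3|1|1
R(2,1) f=1→J1  3|2|1
M = 3(3−1)−2·2−1 = 6−4−1 = 1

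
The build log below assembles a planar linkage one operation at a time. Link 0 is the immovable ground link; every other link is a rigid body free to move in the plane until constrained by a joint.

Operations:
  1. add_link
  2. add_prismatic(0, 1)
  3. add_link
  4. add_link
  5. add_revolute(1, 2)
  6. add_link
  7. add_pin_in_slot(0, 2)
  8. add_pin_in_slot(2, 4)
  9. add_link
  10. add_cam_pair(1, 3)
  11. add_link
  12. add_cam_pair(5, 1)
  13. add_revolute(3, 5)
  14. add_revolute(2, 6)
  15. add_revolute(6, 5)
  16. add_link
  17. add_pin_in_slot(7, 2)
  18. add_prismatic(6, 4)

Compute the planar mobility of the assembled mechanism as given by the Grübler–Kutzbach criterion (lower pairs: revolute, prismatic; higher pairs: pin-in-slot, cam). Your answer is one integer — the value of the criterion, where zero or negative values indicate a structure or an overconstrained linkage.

ground; <1,0,0>
#1 <2,0,0>
P:0↔1 J1 <2,1,0>
#2 <3,1,0>
#3 <4,1,0>
R:1↔2 J1 <4,2,0>
#4 <5,2,0>
PS:0↔2 J2 <5,2,1>
PS:2↔4 J2 <5,2,2>
#5 <6,2,2>
C:1↔3 J2 <6,2,3>
#6 <7,2,3>
C:5↔1 J2 <7,2,4>
R:3↔5 J1 <7,3,4>
R:2↔6 J1 <7,4,4>
R:6↔5 J1 <7,5,4>
#7 <8,5,4>
PS:7↔2 J2 <8,5,5>
P:6↔4 J1 <8,6,5>
3×7 − 2×6 − 1×5 = 4

M = 4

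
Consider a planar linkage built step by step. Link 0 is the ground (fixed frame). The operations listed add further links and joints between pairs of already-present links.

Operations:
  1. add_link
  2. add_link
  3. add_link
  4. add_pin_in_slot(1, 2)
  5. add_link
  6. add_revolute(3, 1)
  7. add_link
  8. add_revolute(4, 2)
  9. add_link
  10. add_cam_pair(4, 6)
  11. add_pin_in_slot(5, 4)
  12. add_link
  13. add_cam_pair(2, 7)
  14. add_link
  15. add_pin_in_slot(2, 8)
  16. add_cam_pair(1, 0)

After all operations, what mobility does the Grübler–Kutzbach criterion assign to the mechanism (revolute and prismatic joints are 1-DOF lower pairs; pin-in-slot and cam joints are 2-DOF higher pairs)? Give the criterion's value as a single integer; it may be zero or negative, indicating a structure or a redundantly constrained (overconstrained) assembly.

ground; <1,0,0>
#1 <2,0,0>
#2 <3,0,0>
#3 <4,0,0>
PS:1↔2 J2 <4,0,1>
#4 <5,0,1>
R:3↔1 J1 <5,1,1>
#5 <6,1,1>
R:4↔2 J1 <6,2,1>
#6 <7,2,1>
C:4↔6 J2 <7,2,2>
PS:5↔4 J2 <7,2,3>
#7 <8,2,3>
C:2↔7 J2 <8,2,4>
#8 <9,2,4>
PS:2↔8 J2 <9,2,5>
C:1↔0 J2 <9,2,6>
3×8 − 2×2 − 1×6 = 14

M = 14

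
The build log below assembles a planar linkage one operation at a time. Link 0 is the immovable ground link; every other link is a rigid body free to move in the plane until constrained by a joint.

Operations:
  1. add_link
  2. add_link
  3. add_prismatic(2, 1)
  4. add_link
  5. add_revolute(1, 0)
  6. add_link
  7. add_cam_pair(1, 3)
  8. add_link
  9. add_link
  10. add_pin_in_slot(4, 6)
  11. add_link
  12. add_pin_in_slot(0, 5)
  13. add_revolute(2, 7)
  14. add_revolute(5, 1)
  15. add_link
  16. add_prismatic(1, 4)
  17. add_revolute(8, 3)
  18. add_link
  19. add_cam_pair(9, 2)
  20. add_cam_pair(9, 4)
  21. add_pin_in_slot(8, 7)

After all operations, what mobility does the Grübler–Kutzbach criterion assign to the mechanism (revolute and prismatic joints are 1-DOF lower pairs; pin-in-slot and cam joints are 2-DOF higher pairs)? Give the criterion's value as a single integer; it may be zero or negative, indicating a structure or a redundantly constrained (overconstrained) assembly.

link 0 = ground. State L|J1|J2 = 1|0|0
+link1  2|0|0
+link2  3|0|0
P(2,1) f=1→J1  3|1|0
+link3  4|1|0
R(1,0) f=1→J1  4|2|0
+link4  5|2|0
C(1,3) f=2→J2  5|2|1
+link5  6|2|1
+link6  7|2|1
PS(4,6) f=2→J2  7|2|2
+link7  8|2|2
PS(0,5) f=2→J2  8|2|3
R(2,7) f=1→J1  8|3|3
R(5,1) f=1→J1  8|4|3
+link8  9|4|3
P(1,4) f=1→J1  9|5|3
R(8,3) f=1→J1  9|6|3
+link9  10|6|3
C(9,2) f=2→J2  10|6|4
C(9,4) f=2→J2  10|6|5
PS(8,7) f=2→J2  10|6|6
M = 3(10−1)−2·6−6 = 27−12−6 = 9

M = 9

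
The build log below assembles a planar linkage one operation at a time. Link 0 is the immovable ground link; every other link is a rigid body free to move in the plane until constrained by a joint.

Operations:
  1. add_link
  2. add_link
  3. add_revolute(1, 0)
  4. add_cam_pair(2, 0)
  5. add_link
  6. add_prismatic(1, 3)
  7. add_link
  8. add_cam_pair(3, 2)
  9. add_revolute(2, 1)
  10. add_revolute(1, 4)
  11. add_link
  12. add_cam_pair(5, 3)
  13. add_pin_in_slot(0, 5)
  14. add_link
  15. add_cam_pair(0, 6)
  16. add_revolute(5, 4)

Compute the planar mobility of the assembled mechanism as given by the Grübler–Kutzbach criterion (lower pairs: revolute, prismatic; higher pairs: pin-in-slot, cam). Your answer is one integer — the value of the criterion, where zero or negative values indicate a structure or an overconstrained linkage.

M = 3

(L,J1,J2)=(1,0,0); link0 fixed
link1: (2,0,0)
link2: (3,0,0)
R 1-0 [J1]: (3,1,0)
C 2-0 [J2]: (3,1,1)
link3: (4,1,1)
P 1-3 [J1]: (4,2,1)
link4: (5,2,1)
C 3-2 [J2]: (5,2,2)
R 2-1 [J1]: (5,3,2)
R 1-4 [J1]: (5,4,2)
link5: (6,4,2)
C 5-3 [J2]: (6,4,3)
PS 0-5 [J2]: (6,4,4)
link6: (7,4,4)
C 0-6 [J2]: (7,4,5)
R 5-4 [J1]: (7,5,5)
Grübler: 3·6 − 2·5 − 5 = 3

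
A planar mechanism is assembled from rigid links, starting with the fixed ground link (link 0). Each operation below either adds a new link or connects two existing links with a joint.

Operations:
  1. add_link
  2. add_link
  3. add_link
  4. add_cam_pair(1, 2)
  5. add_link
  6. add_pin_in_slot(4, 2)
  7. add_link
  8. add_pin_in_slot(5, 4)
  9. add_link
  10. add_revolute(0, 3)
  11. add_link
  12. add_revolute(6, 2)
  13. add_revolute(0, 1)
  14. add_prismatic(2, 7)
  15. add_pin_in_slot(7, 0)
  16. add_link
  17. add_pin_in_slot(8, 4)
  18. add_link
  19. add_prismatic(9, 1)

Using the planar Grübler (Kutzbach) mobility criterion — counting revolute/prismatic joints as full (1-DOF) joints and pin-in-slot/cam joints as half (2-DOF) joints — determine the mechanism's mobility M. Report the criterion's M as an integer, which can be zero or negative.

M = 12

[1;0;0] (link 0 is ground)
L+ [2;0;0]
L+ [3;0;0]
L+ [4;0;0]
C(1,2)∈J2 [4;0;1]
L+ [5;0;1]
PS(4,2)∈J2 [5;0;2]
L+ [6;0;2]
PS(5,4)∈J2 [6;0;3]
L+ [7;0;3]
R(0,3)∈J1 [7;1;3]
L+ [8;1;3]
R(6,2)∈J1 [8;2;3]
R(0,1)∈J1 [8;3;3]
P(2,7)∈J1 [8;4;3]
PS(7,0)∈J2 [8;4;4]
L+ [9;4;4]
PS(8,4)∈J2 [9;4;5]
L+ [10;4;5]
P(9,1)∈J1 [10;5;5]
mobility = 27 − 10 − 5 = 12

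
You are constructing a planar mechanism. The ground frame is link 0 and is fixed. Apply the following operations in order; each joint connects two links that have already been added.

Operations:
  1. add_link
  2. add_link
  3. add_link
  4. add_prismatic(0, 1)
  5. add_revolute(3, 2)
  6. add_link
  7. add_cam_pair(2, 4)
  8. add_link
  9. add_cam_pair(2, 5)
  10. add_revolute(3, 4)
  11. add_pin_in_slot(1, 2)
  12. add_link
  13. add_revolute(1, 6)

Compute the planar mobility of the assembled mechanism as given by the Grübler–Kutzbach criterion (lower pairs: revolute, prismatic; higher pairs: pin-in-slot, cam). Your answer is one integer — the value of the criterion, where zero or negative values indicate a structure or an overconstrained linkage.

M = 7

link 0 = ground. State L|J1|J2 = 1|0|0
+link1  2|0|0
+link2  3|0|0
+link3  4|0|0
P(0,1) f=1→J1  4|1|0
R(3,2) f=1→J1  4|2|0
+link4  5|2|0
C(2,4) f=2→J2  5|2|1
+link5  6|2|1
C(2,5) f=2→J2  6|2|2
R(3,4) f=1→J1  6|3|2
PS(1,2) f=2→J2  6|3|3
+link6  7|3|3
R(1,6) f=1→J1  7|4|3
M = 3(7−1)−2·4−3 = 18−8−3 = 7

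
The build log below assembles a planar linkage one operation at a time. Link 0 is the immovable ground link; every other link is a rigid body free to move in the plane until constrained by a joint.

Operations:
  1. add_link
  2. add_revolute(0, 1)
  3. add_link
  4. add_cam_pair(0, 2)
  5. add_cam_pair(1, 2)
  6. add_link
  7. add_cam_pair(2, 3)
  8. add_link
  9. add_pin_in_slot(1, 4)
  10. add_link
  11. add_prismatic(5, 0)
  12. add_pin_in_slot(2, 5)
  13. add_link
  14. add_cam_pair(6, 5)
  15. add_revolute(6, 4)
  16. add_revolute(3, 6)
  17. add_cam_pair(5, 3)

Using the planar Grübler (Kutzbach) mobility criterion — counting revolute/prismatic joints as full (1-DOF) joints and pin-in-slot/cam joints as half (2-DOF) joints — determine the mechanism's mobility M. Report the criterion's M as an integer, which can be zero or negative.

L=1 J1=0 J2=0
add link → L=2 J1=0 J2=0
R@0,1 dof=1 J1 → L=2 J1=1 J2=0
add link → L=3 J1=1 J2=0
C@0,2 dof=2 J2 → L=3 J1=1 J2=1
C@1,2 dof=2 J2 → L=3 J1=1 J2=2
add link → L=4 J1=1 J2=2
C@2,3 dof=2 J2 → L=4 J1=1 J2=3
add link → L=5 J1=1 J2=3
PS@1,4 dof=2 J2 → L=5 J1=1 J2=4
add link → L=6 J1=1 J2=4
P@5,0 dof=1 J1 → L=6 J1=2 J2=4
PS@2,5 dof=2 J2 → L=6 J1=2 J2=5
add link → L=7 J1=2 J2=5
C@6,5 dof=2 J2 → L=7 J1=2 J2=6
R@6,4 dof=1 J1 → L=7 J1=3 J2=6
R@3,6 dof=1 J1 → L=7 J1=4 J2=6
C@5,3 dof=2 J2 → L=7 J1=4 J2=7
M=3(L−1)−2J1−J2=3·6−2·4−7=3

M = 3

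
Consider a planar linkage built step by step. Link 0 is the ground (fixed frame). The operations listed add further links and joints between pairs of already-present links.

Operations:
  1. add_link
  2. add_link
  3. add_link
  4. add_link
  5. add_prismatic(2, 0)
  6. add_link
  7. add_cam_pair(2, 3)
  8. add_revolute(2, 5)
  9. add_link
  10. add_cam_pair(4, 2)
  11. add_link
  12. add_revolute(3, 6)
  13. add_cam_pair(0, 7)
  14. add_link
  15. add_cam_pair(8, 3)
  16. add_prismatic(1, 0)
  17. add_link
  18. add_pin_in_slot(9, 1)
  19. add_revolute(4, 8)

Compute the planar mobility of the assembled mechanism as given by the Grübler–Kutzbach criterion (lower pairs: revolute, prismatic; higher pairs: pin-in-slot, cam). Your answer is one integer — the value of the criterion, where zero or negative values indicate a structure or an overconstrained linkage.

(L,J1,J2)=(1,0,0); link0 fixed
link1: (2,0,0)
link2: (3,0,0)
link3: (4,0,0)
link4: (5,0,0)
P 2-0 [J1]: (5,1,0)
link5: (6,1,0)
C 2-3 [J2]: (6,1,1)
R 2-5 [J1]: (6,2,1)
link6: (7,2,1)
C 4-2 [J2]: (7,2,2)
link7: (8,2,2)
R 3-6 [J1]: (8,3,2)
C 0-7 [J2]: (8,3,3)
link8: (9,3,3)
C 8-3 [J2]: (9,3,4)
P 1-0 [J1]: (9,4,4)
link9: (10,4,4)
PS 9-1 [J2]: (10,4,5)
R 4-8 [J1]: (10,5,5)
Grübler: 3·9 − 2·5 − 5 = 12

M = 12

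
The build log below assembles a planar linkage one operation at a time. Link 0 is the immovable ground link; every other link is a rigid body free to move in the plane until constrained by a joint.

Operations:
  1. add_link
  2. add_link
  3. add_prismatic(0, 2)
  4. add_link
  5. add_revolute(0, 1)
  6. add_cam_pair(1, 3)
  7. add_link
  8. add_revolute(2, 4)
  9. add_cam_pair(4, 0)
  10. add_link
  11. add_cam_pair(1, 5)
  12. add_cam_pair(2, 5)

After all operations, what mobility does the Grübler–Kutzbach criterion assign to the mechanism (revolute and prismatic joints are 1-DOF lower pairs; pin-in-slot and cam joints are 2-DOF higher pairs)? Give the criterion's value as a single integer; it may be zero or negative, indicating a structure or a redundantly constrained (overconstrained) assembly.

M = 5

L=1 J1=0 J2=0
add link → L=2 J1=0 J2=0
add link → L=3 J1=0 J2=0
P@0,2 dof=1 J1 → L=3 J1=1 J2=0
add link → L=4 J1=1 J2=0
R@0,1 dof=1 J1 → L=4 J1=2 J2=0
C@1,3 dof=2 J2 → L=4 J1=2 J2=1
add link → L=5 J1=2 J2=1
R@2,4 dof=1 J1 → L=5 J1=3 J2=1
C@4,0 dof=2 J2 → L=5 J1=3 J2=2
add link → L=6 J1=3 J2=2
C@1,5 dof=2 J2 → L=6 J1=3 J2=3
C@2,5 dof=2 J2 → L=6 J1=3 J2=4
M=3(L−1)−2J1−J2=3·5−2·3−4=5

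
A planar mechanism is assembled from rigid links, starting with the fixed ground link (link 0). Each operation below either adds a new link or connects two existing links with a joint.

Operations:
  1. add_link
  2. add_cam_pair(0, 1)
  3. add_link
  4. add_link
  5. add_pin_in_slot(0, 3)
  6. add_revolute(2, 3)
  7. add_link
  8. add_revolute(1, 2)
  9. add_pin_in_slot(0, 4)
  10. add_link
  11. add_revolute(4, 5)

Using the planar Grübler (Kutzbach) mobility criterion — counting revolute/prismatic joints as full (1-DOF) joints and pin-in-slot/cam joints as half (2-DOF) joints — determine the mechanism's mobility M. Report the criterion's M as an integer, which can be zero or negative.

(L,J1,J2)=(1,0,0); link0 fixed
link1: (2,0,0)
C 0-1 [J2]: (2,0,1)
link2: (3,0,1)
link3: (4,0,1)
PS 0-3 [J2]: (4,0,2)
R 2-3 [J1]: (4,1,2)
link4: (5,1,2)
R 1-2 [J1]: (5,2,2)
PS 0-4 [J2]: (5,2,3)
link5: (6,2,3)
R 4-5 [J1]: (6,3,3)
Grübler: 3·5 − 2·3 − 3 = 6

M = 6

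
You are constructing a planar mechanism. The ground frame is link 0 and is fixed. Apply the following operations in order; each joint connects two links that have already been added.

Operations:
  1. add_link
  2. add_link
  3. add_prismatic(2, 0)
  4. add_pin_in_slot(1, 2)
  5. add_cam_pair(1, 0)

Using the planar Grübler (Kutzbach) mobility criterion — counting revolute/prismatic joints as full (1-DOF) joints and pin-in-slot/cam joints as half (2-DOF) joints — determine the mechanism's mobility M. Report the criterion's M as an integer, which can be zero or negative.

M = 2

[1;0;0] (link 0 is ground)
L+ [2;0;0]
L+ [3;0;0]
P(2,0)∈J1 [3;1;0]
PS(1,2)∈J2 [3;1;1]
C(1,0)∈J2 [3;1;2]
mobility = 6 − 2 − 2 = 2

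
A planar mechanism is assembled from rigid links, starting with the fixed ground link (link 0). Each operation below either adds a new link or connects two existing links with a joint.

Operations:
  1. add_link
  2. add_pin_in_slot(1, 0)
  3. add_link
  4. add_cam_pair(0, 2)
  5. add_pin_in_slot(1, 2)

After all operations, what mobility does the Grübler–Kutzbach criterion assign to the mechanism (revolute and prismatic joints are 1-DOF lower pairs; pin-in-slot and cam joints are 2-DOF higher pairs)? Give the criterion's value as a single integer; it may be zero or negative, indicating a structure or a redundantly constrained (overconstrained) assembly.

M = 3

link 0 = ground. State L|J1|J2 = 1|0|0
+link1  2|0|0
PS(1,0) f=2→J2  2|0|1
+link2  3|0|1
C(0,2) f=2→J2  3|0|2
PS(1,2) f=2→J2  3|0|3
M = 3(3−1)−2·0−3 = 6−0−3 = 3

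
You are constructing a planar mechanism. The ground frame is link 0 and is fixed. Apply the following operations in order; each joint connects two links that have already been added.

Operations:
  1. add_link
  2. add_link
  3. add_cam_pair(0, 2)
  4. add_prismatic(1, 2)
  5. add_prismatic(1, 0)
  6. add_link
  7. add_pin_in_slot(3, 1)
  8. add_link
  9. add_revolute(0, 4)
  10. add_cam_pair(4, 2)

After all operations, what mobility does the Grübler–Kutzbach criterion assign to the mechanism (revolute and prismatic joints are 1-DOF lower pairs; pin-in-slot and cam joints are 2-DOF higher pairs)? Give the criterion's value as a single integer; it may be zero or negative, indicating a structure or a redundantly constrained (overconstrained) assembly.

(L,J1,J2)=(1,0,0); link0 fixed
link1: (2,0,0)
link2: (3,0,0)
C 0-2 [J2]: (3,0,1)
P 1-2 [J1]: (3,1,1)
P 1-0 [J1]: (3,2,1)
link3: (4,2,1)
PS 3-1 [J2]: (4,2,2)
link4: (5,2,2)
R 0-4 [J1]: (5,3,2)
C 4-2 [J2]: (5,3,3)
Grübler: 3·4 − 2·3 − 3 = 3

M = 3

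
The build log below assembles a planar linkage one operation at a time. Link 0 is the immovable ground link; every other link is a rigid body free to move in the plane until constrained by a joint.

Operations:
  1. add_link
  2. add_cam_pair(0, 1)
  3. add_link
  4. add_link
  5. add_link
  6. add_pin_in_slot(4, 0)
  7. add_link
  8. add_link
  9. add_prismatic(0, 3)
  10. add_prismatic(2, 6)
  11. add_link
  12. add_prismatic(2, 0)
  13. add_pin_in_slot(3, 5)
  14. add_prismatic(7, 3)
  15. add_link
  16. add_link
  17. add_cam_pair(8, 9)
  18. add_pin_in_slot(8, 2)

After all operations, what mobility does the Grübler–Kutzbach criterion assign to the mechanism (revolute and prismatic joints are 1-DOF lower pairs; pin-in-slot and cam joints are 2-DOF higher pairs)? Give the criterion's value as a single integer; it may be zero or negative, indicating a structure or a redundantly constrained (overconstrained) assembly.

link 0 = ground. State L|J1|J2 = 1|0|0
+link1  2|0|0
C(0,1) f=2→J2  2|0|1
+link2  3|0|1
+link3  4|0|1
+link4  5|0|1
PS(4,0) f=2→J2  5|0|2
+link5  6|0|2
+link6  7|0|2
P(0,3) f=1→J1  7|1|2
P(2,6) f=1→J1  7|2|2
+link7  8|2|2
P(2,0) f=1→J1  8|3|2
PS(3,5) f=2→J2  8|3|3
P(7,3) f=1→J1  8|4|3
+link8  9|4|3
+link9  10|4|3
C(8,9) f=2→J2  10|4|4
PS(8,2) f=2→J2  10|4|5
M = 3(10−1)−2·4−5 = 27−8−5 = 14

M = 14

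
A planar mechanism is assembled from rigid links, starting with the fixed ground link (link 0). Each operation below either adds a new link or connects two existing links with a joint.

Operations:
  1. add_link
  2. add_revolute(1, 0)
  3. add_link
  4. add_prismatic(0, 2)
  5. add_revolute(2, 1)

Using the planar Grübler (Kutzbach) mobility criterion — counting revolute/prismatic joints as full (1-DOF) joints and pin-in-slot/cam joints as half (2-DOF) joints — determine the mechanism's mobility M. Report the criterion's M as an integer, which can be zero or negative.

M = 0

L=1 J1=0 J2=0
add link → L=2 J1=0 J2=0
R@1,0 dof=1 J1 → L=2 J1=1 J2=0
add link → L=3 J1=1 J2=0
P@0,2 dof=1 J1 → L=3 J1=2 J2=0
R@2,1 dof=1 J1 → L=3 J1=3 J2=0
M=3(L−1)−2J1−J2=3·2−2·3−0=0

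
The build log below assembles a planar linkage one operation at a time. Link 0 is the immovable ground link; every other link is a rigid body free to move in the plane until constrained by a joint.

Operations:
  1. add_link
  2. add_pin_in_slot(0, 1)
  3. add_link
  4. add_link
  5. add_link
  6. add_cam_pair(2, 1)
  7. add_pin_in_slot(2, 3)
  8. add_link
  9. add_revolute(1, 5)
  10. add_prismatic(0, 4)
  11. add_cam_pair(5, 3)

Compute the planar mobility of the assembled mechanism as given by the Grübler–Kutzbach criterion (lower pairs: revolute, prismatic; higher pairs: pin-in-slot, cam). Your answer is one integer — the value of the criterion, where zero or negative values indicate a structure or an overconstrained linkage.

(L,J1,J2)=(1,0,0); link0 fixed
link1: (2,0,0)
PS 0-1 [J2]: (2,0,1)
link2: (3,0,1)
link3: (4,0,1)
link4: (5,0,1)
C 2-1 [J2]: (5,0,2)
PS 2-3 [J2]: (5,0,3)
link5: (6,0,3)
R 1-5 [J1]: (6,1,3)
P 0-4 [J1]: (6,2,3)
C 5-3 [J2]: (6,2,4)
Grübler: 3·5 − 2·2 − 4 = 7

M = 7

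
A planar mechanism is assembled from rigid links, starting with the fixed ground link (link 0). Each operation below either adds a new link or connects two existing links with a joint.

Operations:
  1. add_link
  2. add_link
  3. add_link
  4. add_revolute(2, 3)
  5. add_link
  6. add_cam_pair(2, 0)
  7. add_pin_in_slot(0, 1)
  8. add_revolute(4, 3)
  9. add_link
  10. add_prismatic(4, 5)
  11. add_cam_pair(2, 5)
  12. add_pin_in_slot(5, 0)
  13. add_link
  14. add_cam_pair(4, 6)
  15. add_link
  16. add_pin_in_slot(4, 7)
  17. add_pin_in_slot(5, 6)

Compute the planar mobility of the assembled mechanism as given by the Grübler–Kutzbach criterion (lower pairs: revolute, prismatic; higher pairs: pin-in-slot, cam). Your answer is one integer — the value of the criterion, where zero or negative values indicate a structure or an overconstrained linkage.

M = 8

L=1 J1=0 J2=0
add link → L=2 J1=0 J2=0
add link → L=3 J1=0 J2=0
add link → L=4 J1=0 J2=0
R@2,3 dof=1 J1 → L=4 J1=1 J2=0
add link → L=5 J1=1 J2=0
C@2,0 dof=2 J2 → L=5 J1=1 J2=1
PS@0,1 dof=2 J2 → L=5 J1=1 J2=2
R@4,3 dof=1 J1 → L=5 J1=2 J2=2
add link → L=6 J1=2 J2=2
P@4,5 dof=1 J1 → L=6 J1=3 J2=2
C@2,5 dof=2 J2 → L=6 J1=3 J2=3
PS@5,0 dof=2 J2 → L=6 J1=3 J2=4
add link → L=7 J1=3 J2=4
C@4,6 dof=2 J2 → L=7 J1=3 J2=5
add link → L=8 J1=3 J2=5
PS@4,7 dof=2 J2 → L=8 J1=3 J2=6
PS@5,6 dof=2 J2 → L=8 J1=3 J2=7
M=3(L−1)−2J1−J2=3·7−2·3−7=8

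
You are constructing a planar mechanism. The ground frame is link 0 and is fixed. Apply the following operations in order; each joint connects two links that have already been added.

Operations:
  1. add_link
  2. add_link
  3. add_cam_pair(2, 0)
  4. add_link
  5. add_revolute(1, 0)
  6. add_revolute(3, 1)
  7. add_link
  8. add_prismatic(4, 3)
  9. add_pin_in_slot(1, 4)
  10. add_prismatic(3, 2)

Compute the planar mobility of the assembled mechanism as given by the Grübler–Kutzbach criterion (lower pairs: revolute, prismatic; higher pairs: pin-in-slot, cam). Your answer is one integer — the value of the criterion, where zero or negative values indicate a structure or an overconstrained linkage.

L=1 J1=0 J2=0
add link → L=2 J1=0 J2=0
add link → L=3 J1=0 J2=0
C@2,0 dof=2 J2 → L=3 J1=0 J2=1
add link → L=4 J1=0 J2=1
R@1,0 dof=1 J1 → L=4 J1=1 J2=1
R@3,1 dof=1 J1 → L=4 J1=2 J2=1
add link → L=5 J1=2 J2=1
P@4,3 dof=1 J1 → L=5 J1=3 J2=1
PS@1,4 dof=2 J2 → L=5 J1=3 J2=2
P@3,2 dof=1 J1 → L=5 J1=4 J2=2
M=3(L−1)−2J1−J2=3·4−2·4−2=2

M = 2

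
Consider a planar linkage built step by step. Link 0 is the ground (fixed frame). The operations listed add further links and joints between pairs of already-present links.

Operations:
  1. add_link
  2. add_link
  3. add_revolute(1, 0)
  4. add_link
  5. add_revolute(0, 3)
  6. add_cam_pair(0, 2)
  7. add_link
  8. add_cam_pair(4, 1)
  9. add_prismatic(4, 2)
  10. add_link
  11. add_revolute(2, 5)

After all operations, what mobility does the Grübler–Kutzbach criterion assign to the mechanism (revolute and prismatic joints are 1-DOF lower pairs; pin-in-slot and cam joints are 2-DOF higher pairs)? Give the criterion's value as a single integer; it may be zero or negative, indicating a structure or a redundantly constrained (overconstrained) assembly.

M = 5

L=1 J1=0 J2=0
add link → L=2 J1=0 J2=0
add link → L=3 J1=0 J2=0
R@1,0 dof=1 J1 → L=3 J1=1 J2=0
add link → L=4 J1=1 J2=0
R@0,3 dof=1 J1 → L=4 J1=2 J2=0
C@0,2 dof=2 J2 → L=4 J1=2 J2=1
add link → L=5 J1=2 J2=1
C@4,1 dof=2 J2 → L=5 J1=2 J2=2
P@4,2 dof=1 J1 → L=5 J1=3 J2=2
add link → L=6 J1=3 J2=2
R@2,5 dof=1 J1 → L=6 J1=4 J2=2
M=3(L−1)−2J1−J2=3·5−2·4−2=5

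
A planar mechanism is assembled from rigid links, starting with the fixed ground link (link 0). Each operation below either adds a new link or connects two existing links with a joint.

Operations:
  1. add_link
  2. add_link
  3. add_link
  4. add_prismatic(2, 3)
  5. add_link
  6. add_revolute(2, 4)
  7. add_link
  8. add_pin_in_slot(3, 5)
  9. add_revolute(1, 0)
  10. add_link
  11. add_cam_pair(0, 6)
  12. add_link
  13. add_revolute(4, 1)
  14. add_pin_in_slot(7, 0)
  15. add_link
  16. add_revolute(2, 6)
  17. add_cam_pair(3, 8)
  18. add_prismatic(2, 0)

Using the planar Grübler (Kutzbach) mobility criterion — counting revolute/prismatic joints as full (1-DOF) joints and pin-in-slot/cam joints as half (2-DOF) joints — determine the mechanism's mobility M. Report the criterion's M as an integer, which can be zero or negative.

M = 8

[1;0;0] (link 0 is ground)
L+ [2;0;0]
L+ [3;0;0]
L+ [4;0;0]
P(2,3)∈J1 [4;1;0]
L+ [5;1;0]
R(2,4)∈J1 [5;2;0]
L+ [6;2;0]
PS(3,5)∈J2 [6;2;1]
R(1,0)∈J1 [6;3;1]
L+ [7;3;1]
C(0,6)∈J2 [7;3;2]
L+ [8;3;2]
R(4,1)∈J1 [8;4;2]
PS(7,0)∈J2 [8;4;3]
L+ [9;4;3]
R(2,6)∈J1 [9;5;3]
C(3,8)∈J2 [9;5;4]
P(2,0)∈J1 [9;6;4]
mobility = 24 − 12 − 4 = 8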